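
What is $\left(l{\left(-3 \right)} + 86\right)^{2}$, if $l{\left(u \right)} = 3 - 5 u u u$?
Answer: $50176$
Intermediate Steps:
$l{\left(u \right)} = 3 - 5 u^{3}$ ($l{\left(u \right)} = 3 - 5 u^{2} u = 3 - 5 u^{3}$)
$\left(l{\left(-3 \right)} + 86\right)^{2} = \left(\left(3 - 5 \left(-3\right)^{3}\right) + 86\right)^{2} = \left(\left(3 - -135\right) + 86\right)^{2} = \left(\left(3 + 135\right) + 86\right)^{2} = \left(138 + 86\right)^{2} = 224^{2} = 50176$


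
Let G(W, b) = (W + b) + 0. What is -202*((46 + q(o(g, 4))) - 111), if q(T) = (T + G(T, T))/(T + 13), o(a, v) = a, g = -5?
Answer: 54035/4 ≈ 13509.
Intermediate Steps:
G(W, b) = W + b
q(T) = 3*T/(13 + T) (q(T) = (T + (T + T))/(T + 13) = (T + 2*T)/(13 + T) = (3*T)/(13 + T) = 3*T/(13 + T))
-202*((46 + q(o(g, 4))) - 111) = -202*((46 + 3*(-5)/(13 - 5)) - 111) = -202*((46 + 3*(-5)/8) - 111) = -202*((46 + 3*(-5)*(⅛)) - 111) = -202*((46 - 15/8) - 111) = -202*(353/8 - 111) = -202*(-535/8) = 54035/4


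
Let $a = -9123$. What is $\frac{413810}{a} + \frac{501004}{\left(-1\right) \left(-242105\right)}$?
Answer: $- \frac{95614810558}{2208723915} \approx -43.29$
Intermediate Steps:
$\frac{413810}{a} + \frac{501004}{\left(-1\right) \left(-242105\right)} = \frac{413810}{-9123} + \frac{501004}{\left(-1\right) \left(-242105\right)} = 413810 \left(- \frac{1}{9123}\right) + \frac{501004}{242105} = - \frac{413810}{9123} + 501004 \cdot \frac{1}{242105} = - \frac{413810}{9123} + \frac{501004}{242105} = - \frac{95614810558}{2208723915}$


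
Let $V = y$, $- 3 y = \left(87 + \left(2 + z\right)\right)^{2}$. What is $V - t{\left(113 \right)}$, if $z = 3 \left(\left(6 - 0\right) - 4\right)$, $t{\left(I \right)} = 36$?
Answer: $- \frac{9133}{3} \approx -3044.3$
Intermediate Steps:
$z = 6$ ($z = 3 \left(\left(6 + 0\right) - 4\right) = 3 \left(6 - 4\right) = 3 \cdot 2 = 6$)
$y = - \frac{9025}{3}$ ($y = - \frac{\left(87 + \left(2 + 6\right)\right)^{2}}{3} = - \frac{\left(87 + 8\right)^{2}}{3} = - \frac{95^{2}}{3} = \left(- \frac{1}{3}\right) 9025 = - \frac{9025}{3} \approx -3008.3$)
$V = - \frac{9025}{3} \approx -3008.3$
$V - t{\left(113 \right)} = - \frac{9025}{3} - 36 = - \frac{9133}{3}$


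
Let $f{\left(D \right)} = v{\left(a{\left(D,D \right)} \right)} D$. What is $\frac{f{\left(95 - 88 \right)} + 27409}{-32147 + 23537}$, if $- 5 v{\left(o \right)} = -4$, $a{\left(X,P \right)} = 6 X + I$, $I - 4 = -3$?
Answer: $- \frac{45691}{14350} \approx -3.184$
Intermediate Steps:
$I = 1$ ($I = 4 - 3 = 1$)
$a{\left(X,P \right)} = 1 + 6 X$ ($a{\left(X,P \right)} = 6 X + 1 = 1 + 6 X$)
$v{\left(o \right)} = \frac{4}{5}$ ($v{\left(o \right)} = \left(- \frac{1}{5}\right) \left(-4\right) = \frac{4}{5}$)
$f{\left(D \right)} = \frac{4 D}{5}$
$\frac{f{\left(95 - 88 \right)} + 27409}{-32147 + 23537} = \frac{\frac{4 \left(95 - 88\right)}{5} + 27409}{-32147 + 23537} = \frac{\frac{4 \left(95 - 88\right)}{5} + 27409}{-8610} = \left(\frac{4}{5} \cdot 7 + 27409\right) \left(- \frac{1}{8610}\right) = \left(\frac{28}{5} + 27409\right) \left(- \frac{1}{8610}\right) = \frac{137073}{5} \left(- \frac{1}{8610}\right) = - \frac{45691}{14350}$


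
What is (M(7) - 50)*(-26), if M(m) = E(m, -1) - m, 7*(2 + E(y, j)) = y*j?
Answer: 1560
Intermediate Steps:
E(y, j) = -2 + j*y/7 (E(y, j) = -2 + (y*j)/7 = -2 + (j*y)/7 = -2 + j*y/7)
M(m) = -2 - 8*m/7 (M(m) = (-2 + (⅐)*(-1)*m) - m = (-2 - m/7) - m = -2 - 8*m/7)
(M(7) - 50)*(-26) = ((-2 - 8/7*7) - 50)*(-26) = ((-2 - 8) - 50)*(-26) = (-10 - 50)*(-26) = -60*(-26) = 1560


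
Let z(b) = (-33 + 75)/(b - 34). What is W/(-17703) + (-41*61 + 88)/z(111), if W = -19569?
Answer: -52197035/11802 ≈ -4422.7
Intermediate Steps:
z(b) = 42/(-34 + b)
W/(-17703) + (-41*61 + 88)/z(111) = -19569/(-17703) + (-41*61 + 88)/((42/(-34 + 111))) = -19569*(-1/17703) + (-2501 + 88)/((42/77)) = 6523/5901 - 2413/(42*(1/77)) = 6523/5901 - 2413/6/11 = 6523/5901 - 2413*11/6 = 6523/5901 - 26543/6 = -52197035/11802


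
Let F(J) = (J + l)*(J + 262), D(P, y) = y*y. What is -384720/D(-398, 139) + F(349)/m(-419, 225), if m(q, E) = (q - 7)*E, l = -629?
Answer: -3356997532/185191785 ≈ -18.127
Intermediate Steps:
m(q, E) = E*(-7 + q) (m(q, E) = (-7 + q)*E = E*(-7 + q))
D(P, y) = y²
F(J) = (-629 + J)*(262 + J) (F(J) = (J - 629)*(J + 262) = (-629 + J)*(262 + J))
-384720/D(-398, 139) + F(349)/m(-419, 225) = -384720/(139²) + (-164798 + 349² - 367*349)/((225*(-7 - 419))) = -384720/19321 + (-164798 + 121801 - 128083)/((225*(-426))) = -384720*1/19321 - 171080/(-95850) = -384720/19321 - 171080*(-1/95850) = -384720/19321 + 17108/9585 = -3356997532/185191785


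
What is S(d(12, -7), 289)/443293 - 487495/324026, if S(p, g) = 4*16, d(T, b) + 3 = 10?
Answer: -216082383371/143638457618 ≈ -1.5043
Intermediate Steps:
d(T, b) = 7 (d(T, b) = -3 + 10 = 7)
S(p, g) = 64
S(d(12, -7), 289)/443293 - 487495/324026 = 64/443293 - 487495/324026 = -216082383371/143638457618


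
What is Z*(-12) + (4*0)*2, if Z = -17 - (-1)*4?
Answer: 156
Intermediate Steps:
Z = -13 (Z = -17 - 1*(-4) = -17 + 4 = -13)
Z*(-12) + (4*0)*2 = -13*(-12) + (4*0)*2 = 156 + 0*2 = 156 + 0 = 156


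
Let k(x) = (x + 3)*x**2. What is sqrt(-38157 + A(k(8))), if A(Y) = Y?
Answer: I*sqrt(37453) ≈ 193.53*I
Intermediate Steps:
k(x) = x**2*(3 + x) (k(x) = (3 + x)*x**2 = x**2*(3 + x))
sqrt(-38157 + A(k(8))) = sqrt(-38157 + 8**2*(3 + 8)) = sqrt(-38157 + 64*11) = sqrt(-38157 + 704) = sqrt(-37453) = I*sqrt(37453)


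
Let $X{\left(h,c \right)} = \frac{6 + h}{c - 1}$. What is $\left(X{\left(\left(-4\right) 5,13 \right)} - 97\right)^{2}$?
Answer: $\frac{346921}{36} \approx 9636.7$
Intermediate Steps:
$X{\left(h,c \right)} = \frac{6 + h}{-1 + c}$
$\left(X{\left(\left(-4\right) 5,13 \right)} - 97\right)^{2} = \left(\frac{6 - 20}{-1 + 13} - 97\right)^{2} = \left(\frac{6 - 20}{12} - 97\right)^{2} = \left(\frac{1}{12} \left(-14\right) - 97\right)^{2} = \left(- \frac{7}{6} - 97\right)^{2} = \left(- \frac{589}{6}\right)^{2} = \frac{346921}{36}$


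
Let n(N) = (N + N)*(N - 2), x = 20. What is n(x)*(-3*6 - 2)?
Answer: -14400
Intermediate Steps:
n(N) = 2*N*(-2 + N) (n(N) = (2*N)*(-2 + N) = 2*N*(-2 + N))
n(x)*(-3*6 - 2) = (2*20*(-2 + 20))*(-3*6 - 2) = (2*20*18)*(-18 - 2) = 720*(-20) = -14400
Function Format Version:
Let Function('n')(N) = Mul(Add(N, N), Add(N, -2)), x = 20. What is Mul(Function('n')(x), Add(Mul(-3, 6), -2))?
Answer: -14400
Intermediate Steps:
Function('n')(N) = Mul(2, N, Add(-2, N)) (Function('n')(N) = Mul(Mul(2, N), Add(-2, N)) = Mul(2, N, Add(-2, N)))
Mul(Function('n')(x), Add(Mul(-3, 6), -2)) = Mul(Mul(2, 20, Add(-2, 20)), Add(Mul(-3, 6), -2)) = Mul(Mul(2, 20, 18), Add(-18, -2)) = Mul(720, -20) = -14400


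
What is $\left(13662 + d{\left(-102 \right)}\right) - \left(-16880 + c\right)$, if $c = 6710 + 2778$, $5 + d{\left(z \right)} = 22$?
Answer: $21071$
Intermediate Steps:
$d{\left(z \right)} = 17$ ($d{\left(z \right)} = -5 + 22 = 17$)
$c = 9488$
$\left(13662 + d{\left(-102 \right)}\right) - \left(-16880 + c\right) = \left(13662 + 17\right) + \left(16880 - 9488\right) = 13679 + \left(16880 - 9488\right) = 13679 + 7392 = 21071$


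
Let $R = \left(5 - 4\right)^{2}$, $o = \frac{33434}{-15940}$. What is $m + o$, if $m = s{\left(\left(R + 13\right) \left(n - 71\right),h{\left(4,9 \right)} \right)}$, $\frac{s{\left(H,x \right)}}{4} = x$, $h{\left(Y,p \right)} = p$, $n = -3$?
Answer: $\frac{270203}{7970} \approx 33.903$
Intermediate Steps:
$o = - \frac{16717}{7970}$ ($o = 33434 \left(- \frac{1}{15940}\right) = - \frac{16717}{7970} \approx -2.0975$)
$R = 1$ ($R = 1^{2} = 1$)
$s{\left(H,x \right)} = 4 x$
$m = 36$ ($m = 4 \cdot 9 = 36$)
$m + o = 36 - \frac{16717}{7970} = \frac{270203}{7970}$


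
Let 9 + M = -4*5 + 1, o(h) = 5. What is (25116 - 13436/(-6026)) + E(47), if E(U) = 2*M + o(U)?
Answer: 75527563/3013 ≈ 25067.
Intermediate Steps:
M = -28 (M = -9 + (-4*5 + 1) = -9 + (-20 + 1) = -9 - 19 = -28)
E(U) = -51 (E(U) = 2*(-28) + 5 = -56 + 5 = -51)
(25116 - 13436/(-6026)) + E(47) = (25116 - 13436/(-6026)) - 51 = (25116 - 13436*(-1/6026)) - 51 = (25116 + 6718/3013) - 51 = 75681226/3013 - 51 = 75527563/3013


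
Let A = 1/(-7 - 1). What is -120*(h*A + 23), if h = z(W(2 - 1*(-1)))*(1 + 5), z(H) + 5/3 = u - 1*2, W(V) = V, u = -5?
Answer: -3540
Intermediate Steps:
z(H) = -26/3 (z(H) = -5/3 + (-5 - 1*2) = -5/3 + (-5 - 2) = -5/3 - 7 = -26/3)
A = -⅛ (A = 1/(-8) = -⅛ ≈ -0.12500)
h = -52 (h = -26*(1 + 5)/3 = -26/3*6 = -52)
-120*(h*A + 23) = -120*(-52*(-⅛) + 23) = -120*(13/2 + 23) = -120*59/2 = -3540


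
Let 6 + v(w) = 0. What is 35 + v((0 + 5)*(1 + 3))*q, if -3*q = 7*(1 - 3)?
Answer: 7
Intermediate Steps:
v(w) = -6 (v(w) = -6 + 0 = -6)
q = 14/3 (q = -7*(1 - 3)/3 = -7*(-2)/3 = -1/3*(-14) = 14/3 ≈ 4.6667)
35 + v((0 + 5)*(1 + 3))*q = 35 - 6*14/3 = 35 - 28 = 7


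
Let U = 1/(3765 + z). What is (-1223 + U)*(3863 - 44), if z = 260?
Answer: -18799310106/4025 ≈ -4.6706e+6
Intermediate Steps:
U = 1/4025 (U = 1/(3765 + 260) = 1/4025 ≈ 0.00024845)
(-1223 + U)*(3863 - 44) = (-1223 + 1/4025)*(3863 - 44) = -4922574/4025*3819 = -18799310106/4025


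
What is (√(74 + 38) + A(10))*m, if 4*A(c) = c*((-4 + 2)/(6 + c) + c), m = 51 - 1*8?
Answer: 16985/16 + 172*√7 ≈ 1516.6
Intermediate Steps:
m = 43 (m = 51 - 8 = 43)
A(c) = c*(c - 2/(6 + c))/4 (A(c) = (c*((-4 + 2)/(6 + c) + c))/4 = (c*(-2/(6 + c) + c))/4 = (c*(c - 2/(6 + c)))/4 = c*(c - 2/(6 + c))/4)
(√(74 + 38) + A(10))*m = (√(74 + 38) + (¼)*10*(-2 + 10² + 6*10)/(6 + 10))*43 = (√112 + (¼)*10*(-2 + 100 + 60)/16)*43 = (4*√7 + (¼)*10*(1/16)*158)*43 = (4*√7 + 395/16)*43 = (395/16 + 4*√7)*43 = 16985/16 + 172*√7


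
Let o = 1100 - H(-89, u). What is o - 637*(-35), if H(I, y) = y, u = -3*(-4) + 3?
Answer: 23380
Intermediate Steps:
u = 15 (u = 12 + 3 = 15)
o = 1085 (o = 1100 - 1*15 = 1100 - 15 = 1085)
o - 637*(-35) = 1085 - 637*(-35) = 1085 + 22295 = 23380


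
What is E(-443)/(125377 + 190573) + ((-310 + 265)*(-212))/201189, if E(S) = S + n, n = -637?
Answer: 93229296/2118855485 ≈ 0.044000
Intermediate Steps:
E(S) = -637 + S (E(S) = S - 637 = -637 + S)
E(-443)/(125377 + 190573) + ((-310 + 265)*(-212))/201189 = (-637 - 443)/(125377 + 190573) + ((-310 + 265)*(-212))/201189 = -1080/315950 - 45*(-212)*(1/201189) = -1080*1/315950 + 9540*(1/201189) = -108/31595 + 3180/67063 = 93229296/2118855485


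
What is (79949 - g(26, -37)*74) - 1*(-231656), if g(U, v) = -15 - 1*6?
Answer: 313159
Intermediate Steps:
g(U, v) = -21 (g(U, v) = -15 - 6 = -21)
(79949 - g(26, -37)*74) - 1*(-231656) = (79949 - (-21)*74) - 1*(-231656) = (79949 - 1*(-1554)) + 231656 = (79949 + 1554) + 231656 = 81503 + 231656 = 313159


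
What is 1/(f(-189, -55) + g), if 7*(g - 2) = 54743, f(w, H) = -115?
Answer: 7/53952 ≈ 0.00012974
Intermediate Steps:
g = 54757/7 (g = 2 + (1/7)*54743 = 2 + 54743/7 = 54757/7 ≈ 7822.4)
1/(f(-189, -55) + g) = 1/(-115 + 54757/7) = 1/(53952/7) = 7/53952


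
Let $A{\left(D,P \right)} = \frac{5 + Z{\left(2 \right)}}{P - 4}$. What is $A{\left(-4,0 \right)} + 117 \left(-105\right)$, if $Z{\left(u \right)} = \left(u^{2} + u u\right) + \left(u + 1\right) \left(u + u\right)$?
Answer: $- \frac{49165}{4} \approx -12291.0$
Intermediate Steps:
$Z{\left(u \right)} = 2 u^{2} + 2 u \left(1 + u\right)$ ($Z{\left(u \right)} = \left(u^{2} + u^{2}\right) + \left(1 + u\right) 2 u = 2 u^{2} + 2 u \left(1 + u\right)$)
$A{\left(D,P \right)} = \frac{25}{-4 + P}$ ($A{\left(D,P \right)} = \frac{5 + 2 \cdot 2 \left(1 + 2 \cdot 2\right)}{P - 4} = \frac{5 + 2 \cdot 2 \left(1 + 4\right)}{-4 + P} = \frac{5 + 2 \cdot 2 \cdot 5}{-4 + P} = \frac{5 + 20}{-4 + P} = \frac{25}{-4 + P}$)
$A{\left(-4,0 \right)} + 117 \left(-105\right) = \frac{25}{-4 + 0} + 117 \left(-105\right) = \frac{25}{-4} - 12285 = 25 \left(- \frac{1}{4}\right) - 12285 = - \frac{25}{4} - 12285 = - \frac{49165}{4}$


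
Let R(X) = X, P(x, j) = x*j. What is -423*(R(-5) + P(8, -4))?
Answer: 15651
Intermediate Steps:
P(x, j) = j*x
-423*(R(-5) + P(8, -4)) = -423*(-5 - 4*8) = -423*(-5 - 32) = -423*(-37) = 15651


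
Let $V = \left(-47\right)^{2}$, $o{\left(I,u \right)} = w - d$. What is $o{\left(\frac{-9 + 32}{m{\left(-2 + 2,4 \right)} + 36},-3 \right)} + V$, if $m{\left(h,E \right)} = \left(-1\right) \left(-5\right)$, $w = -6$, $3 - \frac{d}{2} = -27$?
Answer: $2143$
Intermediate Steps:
$d = 60$ ($d = 6 - -54 = 6 + 54 = 60$)
$m{\left(h,E \right)} = 5$
$o{\left(I,u \right)} = -66$ ($o{\left(I,u \right)} = -6 - 60 = -66$)
$V = 2209$
$o{\left(\frac{-9 + 32}{m{\left(-2 + 2,4 \right)} + 36},-3 \right)} + V = -66 + 2209 = 2143$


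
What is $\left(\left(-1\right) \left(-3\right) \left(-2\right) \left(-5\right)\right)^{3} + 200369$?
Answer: $227369$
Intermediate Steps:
$\left(\left(-1\right) \left(-3\right) \left(-2\right) \left(-5\right)\right)^{3} + 200369 = \left(3 \left(-2\right) \left(-5\right)\right)^{3} + 200369 = \left(\left(-6\right) \left(-5\right)\right)^{3} + 200369 = 30^{3} + 200369 = 27000 + 200369 = 227369$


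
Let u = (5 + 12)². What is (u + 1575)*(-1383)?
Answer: -2577912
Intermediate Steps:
u = 289 (u = 17² = 289)
(u + 1575)*(-1383) = (289 + 1575)*(-1383) = 1864*(-1383) = -2577912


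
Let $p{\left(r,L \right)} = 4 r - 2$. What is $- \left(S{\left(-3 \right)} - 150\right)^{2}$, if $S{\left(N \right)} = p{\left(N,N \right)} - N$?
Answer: $-25921$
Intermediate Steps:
$p{\left(r,L \right)} = -2 + 4 r$
$S{\left(N \right)} = -2 + 3 N$ ($S{\left(N \right)} = \left(-2 + 4 N\right) - N = -2 + 3 N$)
$- \left(S{\left(-3 \right)} - 150\right)^{2} = - \left(\left(-2 + 3 \left(-3\right)\right) - 150\right)^{2} = - \left(\left(-2 - 9\right) - 150\right)^{2} = - \left(-11 - 150\right)^{2} = - \left(-161\right)^{2} = \left(-1\right) 25921 = -25921$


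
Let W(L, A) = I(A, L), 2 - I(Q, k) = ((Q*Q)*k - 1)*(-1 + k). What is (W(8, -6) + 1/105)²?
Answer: 44408818756/11025 ≈ 4.0280e+6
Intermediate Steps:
I(Q, k) = 2 - (-1 + k)*(-1 + k*Q²) (I(Q, k) = 2 - ((Q*Q)*k - 1)*(-1 + k) = 2 - (Q²*k - 1)*(-1 + k) = 2 - (k*Q² - 1)*(-1 + k) = 2 - (-1 + k*Q²)*(-1 + k) = 2 - (-1 + k)*(-1 + k*Q²))
W(L, A) = 1 + L + L*A² - A²*L²
(W(8, -6) + 1/105)² = ((1 + 8 + 8*(-6)² - 1*(-6)²*8²) + 1/105)² = ((1 + 8 + 8*36 - 1*36*64) + 1/105)² = ((1 + 8 + 288 - 2304) + 1/105)² = (-2007 + 1/105)² = (-210734/105)² = 44408818756/11025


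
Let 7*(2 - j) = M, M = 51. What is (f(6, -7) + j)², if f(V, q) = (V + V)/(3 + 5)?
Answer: 2809/196 ≈ 14.332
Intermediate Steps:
f(V, q) = V/4 (f(V, q) = (2*V)/8 = (2*V)*(⅛) = V/4)
j = -37/7 (j = 2 - ⅐*51 = 2 - 51/7 = -37/7 ≈ -5.2857)
(f(6, -7) + j)² = ((¼)*6 - 37/7)² = (3/2 - 37/7)² = (-53/14)² = 2809/196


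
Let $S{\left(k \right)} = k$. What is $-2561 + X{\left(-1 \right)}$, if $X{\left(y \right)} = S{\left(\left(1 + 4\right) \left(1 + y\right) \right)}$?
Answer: $-2561$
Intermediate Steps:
$X{\left(y \right)} = 5 + 5 y$ ($X{\left(y \right)} = \left(1 + 4\right) \left(1 + y\right) = 5 \left(1 + y\right) = 5 + 5 y$)
$-2561 + X{\left(-1 \right)} = -2561 + \left(5 + 5 \left(-1\right)\right) = -2561 + \left(5 - 5\right) = -2561 + 0 = -2561$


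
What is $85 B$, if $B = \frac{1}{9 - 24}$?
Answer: $- \frac{17}{3} \approx -5.6667$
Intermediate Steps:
$B = - \frac{1}{15}$ ($B = \frac{1}{-15} = - \frac{1}{15} \approx -0.066667$)
$85 B = 85 \left(- \frac{1}{15}\right) = - \frac{17}{3}$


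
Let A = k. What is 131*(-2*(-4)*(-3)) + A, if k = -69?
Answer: -3213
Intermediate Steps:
A = -69
131*(-2*(-4)*(-3)) + A = 131*(-2*(-4)*(-3)) - 69 = 131*(8*(-3)) - 69 = 131*(-24) - 69 = -3144 - 69 = -3213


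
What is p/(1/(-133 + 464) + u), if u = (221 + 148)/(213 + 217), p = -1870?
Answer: -266157100/122569 ≈ -2171.5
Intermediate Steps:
u = 369/430 ≈ 0.85814
p/(1/(-133 + 464) + u) = -1870/(1/(-133 + 464) + 369/430) = -1870/(1/331 + 369/430) = -1870/122569/142330 = -1870*142330/122569 = -266157100/122569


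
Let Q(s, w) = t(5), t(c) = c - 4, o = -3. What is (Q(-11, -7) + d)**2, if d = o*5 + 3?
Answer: 121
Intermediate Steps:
t(c) = -4 + c
d = -12 (d = -3*5 + 3 = -15 + 3 = -12)
Q(s, w) = 1 (Q(s, w) = -4 + 5 = 1)
(Q(-11, -7) + d)**2 = (1 - 12)**2 = (-11)**2 = 121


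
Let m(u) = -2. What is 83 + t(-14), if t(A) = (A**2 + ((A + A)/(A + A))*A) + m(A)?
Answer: 263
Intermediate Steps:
t(A) = -2 + A + A**2 (t(A) = (A**2 + ((A + A)/(A + A))*A) - 2 = (A**2 + ((2*A)/((2*A)))*A) - 2 = (A**2 + ((2*A)*(1/(2*A)))*A) - 2 = (A**2 + 1*A) - 2 = (A**2 + A) - 2 = (A + A**2) - 2 = -2 + A + A**2)
83 + t(-14) = 83 + (-2 - 14 + (-14)**2) = 83 + (-2 - 14 + 196) = 83 + 180 = 263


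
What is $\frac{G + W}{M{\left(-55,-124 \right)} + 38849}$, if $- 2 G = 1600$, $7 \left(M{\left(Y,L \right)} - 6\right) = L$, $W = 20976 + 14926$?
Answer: $\frac{245714}{271861} \approx 0.90382$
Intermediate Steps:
$W = 35902$
$M{\left(Y,L \right)} = 6 + \frac{L}{7}$
$G = -800$ ($G = \left(- \frac{1}{2}\right) 1600 = -800$)
$\frac{G + W}{M{\left(-55,-124 \right)} + 38849} = \frac{-800 + 35902}{\left(6 + \frac{1}{7} \left(-124\right)\right) + 38849} = \frac{35102}{\left(6 - \frac{124}{7}\right) + 38849} = \frac{35102}{- \frac{82}{7} + 38849} = \frac{35102}{\frac{271861}{7}} = 35102 \cdot \frac{7}{271861} = \frac{245714}{271861}$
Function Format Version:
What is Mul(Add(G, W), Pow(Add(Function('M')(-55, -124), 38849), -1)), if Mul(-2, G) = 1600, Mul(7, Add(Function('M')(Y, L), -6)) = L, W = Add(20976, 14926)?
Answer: Rational(245714, 271861) ≈ 0.90382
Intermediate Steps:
W = 35902
Function('M')(Y, L) = Add(6, Mul(Rational(1, 7), L))
G = -800 (G = Mul(Rational(-1, 2), 1600) = -800)
Mul(Add(G, W), Pow(Add(Function('M')(-55, -124), 38849), -1)) = Mul(Add(-800, 35902), Pow(Add(Add(6, Mul(Rational(1, 7), -124)), 38849), -1)) = Mul(35102, Pow(Add(Add(6, Rational(-124, 7)), 38849), -1)) = Mul(35102, Pow(Add(Rational(-82, 7), 38849), -1)) = Mul(35102, Pow(Rational(271861, 7), -1)) = Mul(35102, Rational(7, 271861)) = Rational(245714, 271861)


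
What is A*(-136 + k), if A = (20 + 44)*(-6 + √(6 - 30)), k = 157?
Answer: -8064 + 2688*I*√6 ≈ -8064.0 + 6584.2*I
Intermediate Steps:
A = -384 + 128*I*√6 (A = 64*(-6 + √(-24)) = 64*(-6 + 2*I*√6) = -384 + 128*I*√6 ≈ -384.0 + 313.53*I)
A*(-136 + k) = (-384 + 128*I*√6)*(-136 + 157) = (-384 + 128*I*√6)*21 = -8064 + 2688*I*√6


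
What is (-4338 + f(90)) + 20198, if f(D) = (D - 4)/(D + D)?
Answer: 1427443/90 ≈ 15860.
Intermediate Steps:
f(D) = (-4 + D)/(2*D) (f(D) = (-4 + D)/((2*D)) = (-4 + D)*(1/(2*D)) = (-4 + D)/(2*D))
(-4338 + f(90)) + 20198 = (-4338 + (½)*(-4 + 90)/90) + 20198 = (-4338 + (½)*(1/90)*86) + 20198 = (-4338 + 43/90) + 20198 = -390377/90 + 20198 = 1427443/90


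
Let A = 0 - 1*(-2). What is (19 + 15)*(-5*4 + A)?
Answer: -612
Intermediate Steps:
A = 2 (A = 0 + 2 = 2)
(19 + 15)*(-5*4 + A) = (19 + 15)*(-5*4 + 2) = 34*(-20 + 2) = 34*(-18) = -612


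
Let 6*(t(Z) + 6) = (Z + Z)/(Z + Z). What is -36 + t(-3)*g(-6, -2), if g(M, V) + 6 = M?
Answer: 34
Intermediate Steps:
g(M, V) = -6 + M
t(Z) = -35/6 (t(Z) = -6 + ((Z + Z)/(Z + Z))/6 = -6 + ((2*Z)/((2*Z)))/6 = -6 + ((2*Z)*(1/(2*Z)))/6 = -6 + (⅙)*1 = -6 + ⅙ = -35/6)
-36 + t(-3)*g(-6, -2) = -36 - 35*(-6 - 6)/6 = -36 - 35/6*(-12) = -36 + 70 = 34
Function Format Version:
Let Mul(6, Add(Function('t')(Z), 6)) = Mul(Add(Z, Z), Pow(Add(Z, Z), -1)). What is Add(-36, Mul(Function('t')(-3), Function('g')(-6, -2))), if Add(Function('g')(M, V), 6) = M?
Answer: 34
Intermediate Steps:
Function('g')(M, V) = Add(-6, M)
Function('t')(Z) = Rational(-35, 6) (Function('t')(Z) = Add(-6, Mul(Rational(1, 6), Mul(Add(Z, Z), Pow(Add(Z, Z), -1)))) = Add(-6, Mul(Rational(1, 6), Mul(Mul(2, Z), Pow(Mul(2, Z), -1)))) = Add(-6, Mul(Rational(1, 6), Mul(Mul(2, Z), Mul(Rational(1, 2), Pow(Z, -1))))) = Add(-6, Mul(Rational(1, 6), 1)) = Add(-6, Rational(1, 6)) = Rational(-35, 6))
Add(-36, Mul(Function('t')(-3), Function('g')(-6, -2))) = Add(-36, Mul(Rational(-35, 6), Add(-6, -6))) = Add(-36, Mul(Rational(-35, 6), -12)) = Add(-36, 70) = 34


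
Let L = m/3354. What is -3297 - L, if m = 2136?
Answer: -1843379/559 ≈ -3297.6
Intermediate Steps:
L = 356/559 (L = 2136/3354 = 2136*(1/3354) = 356/559 ≈ 0.63685)
-3297 - L = -3297 - 1*356/559 = -3297 - 356/559 = -1843379/559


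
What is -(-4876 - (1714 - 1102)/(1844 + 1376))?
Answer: 3925333/805 ≈ 4876.2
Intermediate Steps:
-(-4876 - (1714 - 1102)/(1844 + 1376)) = -(-4876 - 612/3220) = -(-4876 - 1*153/805) = -(-4876 - 153/805) = -1*(-3925333/805) = 3925333/805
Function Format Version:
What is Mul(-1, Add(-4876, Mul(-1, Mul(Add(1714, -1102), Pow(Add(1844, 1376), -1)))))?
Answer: Rational(3925333, 805) ≈ 4876.2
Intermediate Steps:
Mul(-1, Add(-4876, Mul(-1, Mul(Add(1714, -1102), Pow(Add(1844, 1376), -1))))) = Mul(-1, Add(-4876, Mul(-1, Mul(612, Pow(3220, -1))))) = Mul(-1, Add(-4876, Mul(-1, Mul(612, Rational(1, 3220))))) = Mul(-1, Add(-4876, Mul(-1, Rational(153, 805)))) = Mul(-1, Add(-4876, Rational(-153, 805))) = Mul(-1, Rational(-3925333, 805)) = Rational(3925333, 805)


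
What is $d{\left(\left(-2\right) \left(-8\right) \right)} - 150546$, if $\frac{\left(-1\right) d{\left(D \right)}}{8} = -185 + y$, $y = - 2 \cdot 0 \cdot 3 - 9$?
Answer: $-148994$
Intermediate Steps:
$y = -9$ ($y = \left(-2\right) 0 - 9 = 0 - 9 = -9$)
$d{\left(D \right)} = 1552$ ($d{\left(D \right)} = - 8 \left(-185 - 9\right) = \left(-8\right) \left(-194\right) = 1552$)
$d{\left(\left(-2\right) \left(-8\right) \right)} - 150546 = 1552 - 150546 = -148994$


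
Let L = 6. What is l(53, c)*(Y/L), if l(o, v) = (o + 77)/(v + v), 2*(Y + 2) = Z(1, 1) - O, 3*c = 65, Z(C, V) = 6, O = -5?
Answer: 7/4 ≈ 1.7500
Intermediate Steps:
c = 65/3 (c = (1/3)*65 = 65/3 ≈ 21.667)
Y = 7/2 (Y = -2 + (6 - 1*(-5))/2 = -2 + (6 + 5)/2 = -2 + (1/2)*11 = -2 + 11/2 = 7/2 ≈ 3.5000)
l(o, v) = (77 + o)/(2*v) (l(o, v) = (77 + o)/((2*v)) = (77 + o)*(1/(2*v)) = (77 + o)/(2*v))
l(53, c)*(Y/L) = ((77 + 53)/(2*(65/3)))*((7/2)/6) = ((1/2)*(3/65)*130)*((7/2)*(1/6)) = 3*(7/12) = 7/4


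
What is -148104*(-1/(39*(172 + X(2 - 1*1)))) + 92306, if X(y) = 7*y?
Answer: 214845430/2327 ≈ 92327.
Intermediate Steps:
-148104*(-1/(39*(172 + X(2 - 1*1)))) + 92306 = -148104*(-1/(39*(172 + 7*(2 - 1*1)))) + 92306 = -148104*(-1/(39*(172 + 7*(2 - 1)))) + 92306 = -148104*(-1/(39*(172 + 7*1))) + 92306 = -148104*(-1/(39*(172 + 7))) + 92306 = -148104/(179*(-39)) + 92306 = -148104/(-6981) + 92306 = -148104*(-1/6981) + 92306 = 49368/2327 + 92306 = 214845430/2327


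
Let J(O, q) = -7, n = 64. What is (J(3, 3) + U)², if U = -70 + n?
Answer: 169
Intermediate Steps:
U = -6 (U = -70 + 64 = -6)
(J(3, 3) + U)² = (-7 - 6)² = (-13)² = 169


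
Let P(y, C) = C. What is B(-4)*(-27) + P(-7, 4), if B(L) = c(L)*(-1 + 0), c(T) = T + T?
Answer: -212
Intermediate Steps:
c(T) = 2*T
B(L) = -2*L (B(L) = (2*L)*(-1 + 0) = (2*L)*(-1) = -2*L)
B(-4)*(-27) + P(-7, 4) = -2*(-4)*(-27) + 4 = 8*(-27) + 4 = -216 + 4 = -212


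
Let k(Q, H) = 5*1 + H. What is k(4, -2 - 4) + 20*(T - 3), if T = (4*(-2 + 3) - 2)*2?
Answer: 19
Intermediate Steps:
k(Q, H) = 5 + H
T = 4 (T = (4*1 - 2)*2 = (4 - 2)*2 = 2*2 = 4)
k(4, -2 - 4) + 20*(T - 3) = (5 + (-2 - 4)) + 20*(4 - 3) = (5 - 6) + 20*1 = -1 + 20 = 19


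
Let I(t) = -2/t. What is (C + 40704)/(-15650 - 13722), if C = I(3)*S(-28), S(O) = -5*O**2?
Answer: -32488/22029 ≈ -1.4748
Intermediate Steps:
C = 7840/3 (C = (-2/3)*(-5*(-28)**2) = (-2*1/3)*(-5*784) = -2/3*(-3920) = 7840/3 ≈ 2613.3)
(C + 40704)/(-15650 - 13722) = (7840/3 + 40704)/(-15650 - 13722) = (129952/3)/(-29372) = (129952/3)*(-1/29372) = -32488/22029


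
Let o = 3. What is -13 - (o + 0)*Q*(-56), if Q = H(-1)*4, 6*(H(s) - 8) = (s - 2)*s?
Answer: 5699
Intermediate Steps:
H(s) = 8 + s*(-2 + s)/6 (H(s) = 8 + ((s - 2)*s)/6 = 8 + ((-2 + s)*s)/6 = 8 + (s*(-2 + s))/6 = 8 + s*(-2 + s)/6)
Q = 34 (Q = (8 - 1/3*(-1) + (1/6)*(-1)**2)*4 = (8 + 1/3 + (1/6)*1)*4 = (8 + 1/3 + 1/6)*4 = (17/2)*4 = 34)
-13 - (o + 0)*Q*(-56) = -13 - (3 + 0)*34*(-56) = -13 - 3*34*(-56) = -13 - 1*102*(-56) = -13 - 102*(-56) = -13 + 5712 = 5699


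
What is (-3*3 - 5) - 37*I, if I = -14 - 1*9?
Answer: 837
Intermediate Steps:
I = -23 (I = -14 - 9 = -23)
(-3*3 - 5) - 37*I = (-3*3 - 5) - 37*(-23) = (-9 - 5) + 851 = -14 + 851 = 837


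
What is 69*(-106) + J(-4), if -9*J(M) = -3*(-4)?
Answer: -21946/3 ≈ -7315.3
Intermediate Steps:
J(M) = -4/3 (J(M) = -(-1)*(-4)/3 = -1/9*12 = -4/3)
69*(-106) + J(-4) = 69*(-106) - 4/3 = -7314 - 4/3 = -21946/3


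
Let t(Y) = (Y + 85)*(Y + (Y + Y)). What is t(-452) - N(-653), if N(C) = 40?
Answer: 497612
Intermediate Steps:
t(Y) = 3*Y*(85 + Y) (t(Y) = (85 + Y)*(Y + 2*Y) = (85 + Y)*(3*Y) = 3*Y*(85 + Y))
t(-452) - N(-653) = 3*(-452)*(85 - 452) - 1*40 = 3*(-452)*(-367) - 40 = 497652 - 40 = 497612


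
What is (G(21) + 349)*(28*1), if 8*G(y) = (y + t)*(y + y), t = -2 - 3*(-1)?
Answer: 13006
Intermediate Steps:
t = 1 (t = -2 + 3 = 1)
G(y) = y*(1 + y)/4 (G(y) = ((y + 1)*(y + y))/8 = ((1 + y)*(2*y))/8 = (2*y*(1 + y))/8 = y*(1 + y)/4)
(G(21) + 349)*(28*1) = ((1/4)*21*(1 + 21) + 349)*(28*1) = ((1/4)*21*22 + 349)*28 = (231/2 + 349)*28 = (929/2)*28 = 13006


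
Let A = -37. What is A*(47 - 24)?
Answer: -851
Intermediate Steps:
A*(47 - 24) = -37*(47 - 24) = -37*23 = -851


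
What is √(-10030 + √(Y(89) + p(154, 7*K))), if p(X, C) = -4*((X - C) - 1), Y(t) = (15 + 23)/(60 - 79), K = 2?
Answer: √(-10030 + 3*I*√62) ≈ 0.118 + 100.15*I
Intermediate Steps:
Y(t) = -2 (Y(t) = 38/(-19) = 38*(-1/19) = -2)
p(X, C) = 4 - 4*X + 4*C (p(X, C) = -4*(-1 + X - C) = 4 - 4*X + 4*C)
√(-10030 + √(Y(89) + p(154, 7*K))) = √(-10030 + √(-2 + (4 - 4*154 + 4*(7*2)))) = √(-10030 + √(-2 + (4 - 616 + 4*14))) = √(-10030 + √(-2 + (4 - 616 + 56))) = √(-10030 + √(-2 - 556)) = √(-10030 + √(-558)) = √(-10030 + 3*I*√62)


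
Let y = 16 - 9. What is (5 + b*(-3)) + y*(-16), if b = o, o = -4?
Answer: -95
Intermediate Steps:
b = -4
y = 7
(5 + b*(-3)) + y*(-16) = (5 - 4*(-3)) + 7*(-16) = (5 + 12) - 112 = 17 - 112 = -95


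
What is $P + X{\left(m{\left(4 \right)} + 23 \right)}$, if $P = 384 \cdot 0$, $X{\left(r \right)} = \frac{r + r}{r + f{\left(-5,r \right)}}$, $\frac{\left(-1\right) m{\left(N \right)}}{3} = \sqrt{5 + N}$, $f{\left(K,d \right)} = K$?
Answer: $\frac{28}{9} \approx 3.1111$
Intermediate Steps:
$m{\left(N \right)} = - 3 \sqrt{5 + N}$
$X{\left(r \right)} = \frac{2 r}{-5 + r}$ ($X{\left(r \right)} = \frac{r + r}{r - 5} = \frac{2 r}{-5 + r}$)
$P = 0$
$P + X{\left(m{\left(4 \right)} + 23 \right)} = 0 + \frac{2 \left(- 3 \sqrt{5 + 4} + 23\right)}{-5 + \left(- 3 \sqrt{5 + 4} + 23\right)} = 0 + \frac{2 \left(- 3 \sqrt{9} + 23\right)}{-5 + \left(- 3 \sqrt{9} + 23\right)} = 0 + \frac{2 \left(\left(-3\right) 3 + 23\right)}{-5 + \left(\left(-3\right) 3 + 23\right)} = 0 + \frac{2 \left(-9 + 23\right)}{-5 + \left(-9 + 23\right)} = 0 + 2 \cdot 14 \frac{1}{-5 + 14} = 0 + 2 \cdot 14 \cdot \frac{1}{9} = 0 + \frac{28}{9} = \frac{28}{9}$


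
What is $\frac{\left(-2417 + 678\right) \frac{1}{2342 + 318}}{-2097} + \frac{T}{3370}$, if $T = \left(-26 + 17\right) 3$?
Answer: $- \frac{14474611}{1879792740} \approx -0.0077001$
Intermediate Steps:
$T = -27$ ($T = \left(-9\right) 3 = -27$)
$\frac{\left(-2417 + 678\right) \frac{1}{2342 + 318}}{-2097} + \frac{T}{3370} = \frac{\left(-2417 + 678\right) \frac{1}{2342 + 318}}{-2097} - \frac{27}{3370} = - \frac{1739}{2660} \left(- \frac{1}{2097}\right) - \frac{27}{3370} = \left(-1739\right) \frac{1}{2660} \left(- \frac{1}{2097}\right) - \frac{27}{3370} = \left(- \frac{1739}{2660}\right) \left(- \frac{1}{2097}\right) - \frac{27}{3370} = \frac{1739}{5578020} - \frac{27}{3370} = - \frac{14474611}{1879792740}$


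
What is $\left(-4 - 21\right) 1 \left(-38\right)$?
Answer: $950$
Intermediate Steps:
$\left(-4 - 21\right) 1 \left(-38\right) = \left(-25\right) 1 \left(-38\right) = \left(-25\right) \left(-38\right) = 950$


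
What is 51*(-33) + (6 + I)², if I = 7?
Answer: -1514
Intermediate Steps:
51*(-33) + (6 + I)² = 51*(-33) + (6 + 7)² = -1683 + 13² = -1683 + 169 = -1514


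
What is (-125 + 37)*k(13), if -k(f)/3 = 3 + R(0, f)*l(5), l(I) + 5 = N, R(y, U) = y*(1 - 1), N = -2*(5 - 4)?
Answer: 792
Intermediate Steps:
N = -2 (N = -2*1 = -2)
R(y, U) = 0 (R(y, U) = y*0 = 0)
l(I) = -7 (l(I) = -5 - 2 = -7)
k(f) = -9 (k(f) = -3*(3 + 0*(-7)) = -3*(3 + 0) = -3*3 = -9)
(-125 + 37)*k(13) = (-125 + 37)*(-9) = -88*(-9) = 792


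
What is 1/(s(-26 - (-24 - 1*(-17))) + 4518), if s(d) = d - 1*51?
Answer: 1/4448 ≈ 0.00022482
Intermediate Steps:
s(d) = -51 + d (s(d) = d - 51 = -51 + d)
1/(s(-26 - (-24 - 1*(-17))) + 4518) = 1/((-51 + (-26 - (-24 - 1*(-17)))) + 4518) = 1/((-51 + (-26 - (-24 + 17))) + 4518) = 1/((-51 + (-26 - 1*(-7))) + 4518) = 1/((-51 + (-26 + 7)) + 4518) = 1/((-51 - 19) + 4518) = 1/(-70 + 4518) = 1/4448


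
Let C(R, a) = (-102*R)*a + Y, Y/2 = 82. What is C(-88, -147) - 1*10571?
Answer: -1329879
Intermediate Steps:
Y = 164 (Y = 2*82 = 164)
C(R, a) = 164 - 102*R*a (C(R, a) = (-102*R)*a + 164 = -102*R*a + 164 = 164 - 102*R*a)
C(-88, -147) - 1*10571 = (164 - 102*(-88)*(-147)) - 1*10571 = (164 - 1319472) - 10571 = -1319308 - 10571 = -1329879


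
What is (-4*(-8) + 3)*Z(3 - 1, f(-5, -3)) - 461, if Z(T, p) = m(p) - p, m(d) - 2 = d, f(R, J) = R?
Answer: -391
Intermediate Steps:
m(d) = 2 + d
Z(T, p) = 2 (Z(T, p) = (2 + p) - p = 2)
(-4*(-8) + 3)*Z(3 - 1, f(-5, -3)) - 461 = (-4*(-8) + 3)*2 - 461 = (32 + 3)*2 - 461 = 35*2 - 461 = 70 - 461 = -391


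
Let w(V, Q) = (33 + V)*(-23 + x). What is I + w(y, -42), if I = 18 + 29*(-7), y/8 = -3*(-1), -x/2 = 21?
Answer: -3890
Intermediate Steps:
x = -42 (x = -2*21 = -42)
y = 24 (y = 8*(-3*(-1)) = 8*3 = 24)
I = -185 (I = 18 - 203 = -185)
w(V, Q) = -2145 - 65*V (w(V, Q) = (33 + V)*(-23 - 42) = (33 + V)*(-65) = -2145 - 65*V)
I + w(y, -42) = -185 + (-2145 - 65*24) = -185 + (-2145 - 1560) = -185 - 3705 = -3890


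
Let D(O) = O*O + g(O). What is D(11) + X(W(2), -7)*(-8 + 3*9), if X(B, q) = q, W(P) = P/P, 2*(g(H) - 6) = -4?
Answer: -8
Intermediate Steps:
g(H) = 4 (g(H) = 6 + (1/2)*(-4) = 6 - 2 = 4)
W(P) = 1
D(O) = 4 + O**2 (D(O) = O*O + 4 = O**2 + 4 = 4 + O**2)
D(11) + X(W(2), -7)*(-8 + 3*9) = (4 + 11**2) - 7*(-8 + 3*9) = (4 + 121) - 7*(-8 + 27) = 125 - 7*19 = 125 - 133 = -8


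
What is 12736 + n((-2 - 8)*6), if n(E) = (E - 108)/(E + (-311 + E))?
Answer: 5489384/431 ≈ 12736.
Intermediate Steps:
n(E) = (-108 + E)/(-311 + 2*E)
12736 + n((-2 - 8)*6) = 12736 + (-108 + (-2 - 8)*6)/(-311 + 2*((-2 - 8)*6)) = 12736 + (-108 - 10*6)/(-311 + 2*(-10*6)) = 12736 + (-108 - 60)/(-311 + 2*(-60)) = 12736 - 168/(-311 - 120) = 12736 - 168/(-431) = 12736 - 1/431*(-168) = 12736 + 168/431 = 5489384/431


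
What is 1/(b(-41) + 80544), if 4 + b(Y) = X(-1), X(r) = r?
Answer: 1/80539 ≈ 1.2416e-5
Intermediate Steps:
b(Y) = -5 (b(Y) = -4 - 1 = -5)
1/(b(-41) + 80544) = 1/(-5 + 80544) = 1/80539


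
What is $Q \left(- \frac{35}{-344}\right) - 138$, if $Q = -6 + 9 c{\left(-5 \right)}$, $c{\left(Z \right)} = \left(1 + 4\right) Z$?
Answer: $- \frac{55557}{344} \approx -161.5$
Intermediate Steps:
$c{\left(Z \right)} = 5 Z$
$Q = -231$ ($Q = -6 + 9 \cdot 5 \left(-5\right) = -6 + 9 \left(-25\right) = -6 - 225 = -231$)
$Q \left(- \frac{35}{-344}\right) - 138 = - 231 \left(- \frac{35}{-344}\right) - 138 = - 231 \left(\left(-35\right) \left(- \frac{1}{344}\right)\right) - 138 = \left(-231\right) \frac{35}{344} - 138 = - \frac{8085}{344} - 138 = - \frac{55557}{344}$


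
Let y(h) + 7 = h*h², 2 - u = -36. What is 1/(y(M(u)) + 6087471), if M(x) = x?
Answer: 1/6142336 ≈ 1.6280e-7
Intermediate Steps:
u = 38 (u = 2 - 1*(-36) = 2 + 36 = 38)
y(h) = -7 + h³ (y(h) = -7 + h*h² = -7 + h³)
1/(y(M(u)) + 6087471) = 1/((-7 + 38³) + 6087471) = 1/((-7 + 54872) + 6087471) = 1/(54865 + 6087471) = 1/6142336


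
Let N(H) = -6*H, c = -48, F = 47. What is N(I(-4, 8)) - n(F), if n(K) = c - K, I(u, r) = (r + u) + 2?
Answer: 59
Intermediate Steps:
I(u, r) = 2 + r + u
n(K) = -48 - K
N(I(-4, 8)) - n(F) = -6*(2 + 8 - 4) - (-48 - 1*47) = -6*6 - (-48 - 47) = -36 - 1*(-95) = -36 + 95 = 59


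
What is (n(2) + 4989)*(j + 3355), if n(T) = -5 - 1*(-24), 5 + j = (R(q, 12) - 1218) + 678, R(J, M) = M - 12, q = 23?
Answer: 14072480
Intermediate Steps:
R(J, M) = -12 + M
j = -545 (j = -5 + (((-12 + 12) - 1218) + 678) = -5 + ((0 - 1218) + 678) = -5 + (-1218 + 678) = -5 - 540 = -545)
n(T) = 19 (n(T) = -5 + 24 = 19)
(n(2) + 4989)*(j + 3355) = (19 + 4989)*(-545 + 3355) = 5008*2810 = 14072480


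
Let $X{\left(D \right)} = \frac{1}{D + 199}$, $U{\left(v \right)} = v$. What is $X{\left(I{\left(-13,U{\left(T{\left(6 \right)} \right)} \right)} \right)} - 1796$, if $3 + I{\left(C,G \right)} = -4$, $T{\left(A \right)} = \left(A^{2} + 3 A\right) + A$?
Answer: $- \frac{344831}{192} \approx -1796.0$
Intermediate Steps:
$T{\left(A \right)} = A^{2} + 4 A$
$I{\left(C,G \right)} = -7$ ($I{\left(C,G \right)} = -3 - 4 = -7$)
$X{\left(D \right)} = \frac{1}{199 + D}$
$X{\left(I{\left(-13,U{\left(T{\left(6 \right)} \right)} \right)} \right)} - 1796 = \frac{1}{199 - 7} - 1796 = \frac{1}{192} - 1796 = - \frac{344831}{192}$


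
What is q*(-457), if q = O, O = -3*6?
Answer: 8226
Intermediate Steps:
O = -18
q = -18
q*(-457) = -18*(-457) = 8226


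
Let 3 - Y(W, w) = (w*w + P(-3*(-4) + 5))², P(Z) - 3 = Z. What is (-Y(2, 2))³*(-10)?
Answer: -1881325170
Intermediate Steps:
P(Z) = 3 + Z
Y(W, w) = 3 - (20 + w²)² (Y(W, w) = 3 - (w*w + (3 + (-3*(-4) + 5)))² = 3 - (w² + (3 + (12 + 5)))² = 3 - (w² + (3 + 17))² = 3 - (w² + 20)² = 3 - (20 + w²)²)
(-Y(2, 2))³*(-10) = (-(3 - (20 + 2²)²))³*(-10) = (-(3 - (20 + 4)²))³*(-10) = (-(3 - 1*24²))³*(-10) = (-(3 - 1*576))³*(-10) = (-(3 - 576))³*(-10) = (-1*(-573))³*(-10) = 573³*(-10) = 188132517*(-10) = -1881325170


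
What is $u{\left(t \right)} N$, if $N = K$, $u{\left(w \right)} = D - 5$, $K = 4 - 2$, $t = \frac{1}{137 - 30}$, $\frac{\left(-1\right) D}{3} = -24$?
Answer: $134$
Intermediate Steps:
$D = 72$ ($D = \left(-3\right) \left(-24\right) = 72$)
$t = \frac{1}{107} \approx 0.0093458$
$K = 2$ ($K = 4 - 2 = 2$)
$u{\left(w \right)} = 67$ ($u{\left(w \right)} = 72 - 5 = 67$)
$N = 2$
$u{\left(t \right)} N = 67 \cdot 2 = 134$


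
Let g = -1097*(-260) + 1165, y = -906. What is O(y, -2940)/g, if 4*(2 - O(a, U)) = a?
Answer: 457/572770 ≈ 0.00079788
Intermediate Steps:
O(a, U) = 2 - a/4
g = 286385 (g = 285220 + 1165 = 286385)
O(y, -2940)/g = (2 - ¼*(-906))/286385 = (2 + 453/2)*(1/286385) = (457/2)*(1/286385) = 457/572770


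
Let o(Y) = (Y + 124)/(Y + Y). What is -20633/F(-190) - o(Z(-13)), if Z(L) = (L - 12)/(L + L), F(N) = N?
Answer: 20717/475 ≈ 43.615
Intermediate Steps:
Z(L) = (-12 + L)/(2*L) (Z(L) = (-12 + L)/((2*L)) = (-12 + L)*(1/(2*L)) = (-12 + L)/(2*L))
o(Y) = (124 + Y)/(2*Y) (o(Y) = (124 + Y)/((2*Y)) = (124 + Y)*(1/(2*Y)) = (124 + Y)/(2*Y))
-20633/F(-190) - o(Z(-13)) = -20633/(-190) - (124 + (½)*(-12 - 13)/(-13))/(2*((½)*(-12 - 13)/(-13))) = -20633*(-1/190) - (124 + (½)*(-1/13)*(-25))/(2*((½)*(-1/13)*(-25))) = 20633/190 - (124 + 25/26)/(2*25/26) = 20633/190 - 26*3249/(2*25*26) = 20633/190 - 1*3249/50 = 20633/190 - 3249/50 = 20717/475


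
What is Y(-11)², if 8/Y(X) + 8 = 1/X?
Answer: 7744/7921 ≈ 0.97765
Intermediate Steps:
Y(X) = 8/(-8 + 1/X)
Y(-11)² = (-8*(-11)/(-1 + 8*(-11)))² = (-8*(-11)/(-1 - 88))² = (-8*(-11)/(-89))² = (-8*(-11)*(-1/89))² = (-88/89)² = 7744/7921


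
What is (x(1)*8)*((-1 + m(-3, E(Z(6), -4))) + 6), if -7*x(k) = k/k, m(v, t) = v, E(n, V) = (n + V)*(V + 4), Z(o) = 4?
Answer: -16/7 ≈ -2.2857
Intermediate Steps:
E(n, V) = (4 + V)*(V + n) (E(n, V) = (V + n)*(4 + V) = (4 + V)*(V + n))
x(k) = -⅐ (x(k) = -k/(7*k) = -⅐*1 = -⅐)
(x(1)*8)*((-1 + m(-3, E(Z(6), -4))) + 6) = (-⅐*8)*((-1 - 3) + 6) = -8*(-4 + 6)/7 = -8/7*2 = -16/7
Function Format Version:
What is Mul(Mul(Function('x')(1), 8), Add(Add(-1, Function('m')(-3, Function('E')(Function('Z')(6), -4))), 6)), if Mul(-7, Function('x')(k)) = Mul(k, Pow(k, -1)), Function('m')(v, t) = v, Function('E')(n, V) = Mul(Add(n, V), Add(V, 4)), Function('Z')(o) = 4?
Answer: Rational(-16, 7) ≈ -2.2857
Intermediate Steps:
Function('E')(n, V) = Mul(Add(4, V), Add(V, n)) (Function('E')(n, V) = Mul(Add(V, n), Add(4, V)) = Mul(Add(4, V), Add(V, n)))
Function('x')(k) = Rational(-1, 7) (Function('x')(k) = Mul(Rational(-1, 7), Mul(k, Pow(k, -1))) = Mul(Rational(-1, 7), 1) = Rational(-1, 7))
Mul(Mul(Function('x')(1), 8), Add(Add(-1, Function('m')(-3, Function('E')(Function('Z')(6), -4))), 6)) = Mul(Mul(Rational(-1, 7), 8), Add(Add(-1, -3), 6)) = Mul(Rational(-8, 7), Add(-4, 6)) = Mul(Rational(-8, 7), 2) = Rational(-16, 7)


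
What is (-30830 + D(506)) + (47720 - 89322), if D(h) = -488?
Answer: -72920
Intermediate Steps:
(-30830 + D(506)) + (47720 - 89322) = (-30830 - 488) + (47720 - 89322) = -31318 - 41602 = -72920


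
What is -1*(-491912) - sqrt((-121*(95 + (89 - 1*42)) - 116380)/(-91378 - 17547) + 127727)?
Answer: 491912 - sqrt(60618056690209)/21785 ≈ 4.9155e+5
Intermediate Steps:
-1*(-491912) - sqrt((-121*(95 + (89 - 1*42)) - 116380)/(-91378 - 17547) + 127727) = 491912 - sqrt((-121*(95 + (89 - 42)) - 116380)/(-108925) + 127727) = 491912 - sqrt((-121*(95 + 47) - 116380)*(-1/108925) + 127727) = 491912 - sqrt((-121*142 - 116380)*(-1/108925) + 127727) = 491912 - sqrt((-17182 - 116380)*(-1/108925) + 127727) = 491912 - sqrt(-133562*(-1/108925) + 127727) = 491912 - sqrt(133562/108925 + 127727) = 491912 - sqrt(13912797037/108925) = 491912 - sqrt(60618056690209)/21785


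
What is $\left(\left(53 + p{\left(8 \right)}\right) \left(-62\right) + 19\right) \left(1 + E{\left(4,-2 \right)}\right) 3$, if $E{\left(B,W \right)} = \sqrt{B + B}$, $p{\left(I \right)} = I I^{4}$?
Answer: $-6104649 - 12209298 \sqrt{2} \approx -2.3371 \cdot 10^{7}$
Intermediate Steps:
$p{\left(I \right)} = I^{5}$
$E{\left(B,W \right)} = \sqrt{2} \sqrt{B}$ ($E{\left(B,W \right)} = \sqrt{2 B} = \sqrt{2} \sqrt{B}$)
$\left(\left(53 + p{\left(8 \right)}\right) \left(-62\right) + 19\right) \left(1 + E{\left(4,-2 \right)}\right) 3 = \left(\left(53 + 8^{5}\right) \left(-62\right) + 19\right) \left(1 + \sqrt{2} \sqrt{4}\right) 3 = \left(\left(53 + 32768\right) \left(-62\right) + 19\right) \left(1 + \sqrt{2} \cdot 2\right) 3 = \left(32821 \left(-62\right) + 19\right) \left(1 + 2 \sqrt{2}\right) 3 = \left(-2034902 + 19\right) \left(3 + 6 \sqrt{2}\right) = - 2034883 \left(3 + 6 \sqrt{2}\right) = -6104649 - 12209298 \sqrt{2}$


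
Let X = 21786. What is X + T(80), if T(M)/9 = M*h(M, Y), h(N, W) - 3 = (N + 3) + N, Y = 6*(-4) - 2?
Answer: 141306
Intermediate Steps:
Y = -26 (Y = -24 - 2 = -26)
h(N, W) = 6 + 2*N (h(N, W) = 3 + ((N + 3) + N) = 3 + ((3 + N) + N) = 3 + (3 + 2*N) = 6 + 2*N)
T(M) = 9*M*(6 + 2*M) (T(M) = 9*(M*(6 + 2*M)) = 9*M*(6 + 2*M))
X + T(80) = 21786 + 18*80*(3 + 80) = 21786 + 18*80*83 = 21786 + 119520 = 141306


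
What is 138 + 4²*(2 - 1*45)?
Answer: -550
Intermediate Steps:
138 + 4²*(2 - 1*45) = 138 + 16*(2 - 45) = 138 + 16*(-43) = 138 - 688 = -550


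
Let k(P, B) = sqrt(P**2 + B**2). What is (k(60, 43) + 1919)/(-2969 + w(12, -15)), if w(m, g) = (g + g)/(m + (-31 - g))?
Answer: -3838/5923 - 2*sqrt(5449)/5923 ≈ -0.67291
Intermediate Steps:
w(m, g) = 2*g/(-31 + m - g) (w(m, g) = (2*g)/(-31 + m - g) = 2*g/(-31 + m - g))
k(P, B) = sqrt(B**2 + P**2)
(k(60, 43) + 1919)/(-2969 + w(12, -15)) = (sqrt(43**2 + 60**2) + 1919)/(-2969 - 2*(-15)/(31 - 15 - 1*12)) = (sqrt(1849 + 3600) + 1919)/(-2969 - 2*(-15)/(31 - 15 - 12)) = (sqrt(5449) + 1919)/(-2969 - 2*(-15)/4) = (1919 + sqrt(5449))/(-2969 - 2*(-15)*1/4) = (1919 + sqrt(5449))/(-2969 + 15/2) = (1919 + sqrt(5449))/(-5923/2) = (1919 + sqrt(5449))*(-2/5923) = -3838/5923 - 2*sqrt(5449)/5923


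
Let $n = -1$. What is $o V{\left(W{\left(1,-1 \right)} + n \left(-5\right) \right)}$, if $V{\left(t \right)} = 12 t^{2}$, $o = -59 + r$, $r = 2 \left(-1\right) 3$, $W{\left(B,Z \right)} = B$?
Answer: $-28080$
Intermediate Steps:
$r = -6$ ($r = \left(-2\right) 3 = -6$)
$o = -65$ ($o = -59 - 6 = -65$)
$o V{\left(W{\left(1,-1 \right)} + n \left(-5\right) \right)} = - 65 \cdot 12 \left(1 - -5\right)^{2} = - 65 \cdot 12 \left(1 + 5\right)^{2} = - 65 \cdot 12 \cdot 6^{2} = - 65 \cdot 12 \cdot 36 = \left(-65\right) 432 = -28080$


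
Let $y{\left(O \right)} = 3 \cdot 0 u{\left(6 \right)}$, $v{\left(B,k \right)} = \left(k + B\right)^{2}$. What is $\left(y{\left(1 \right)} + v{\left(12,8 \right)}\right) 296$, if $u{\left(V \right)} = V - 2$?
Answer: $118400$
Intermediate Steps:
$u{\left(V \right)} = -2 + V$
$v{\left(B,k \right)} = \left(B + k\right)^{2}$
$y{\left(O \right)} = 0$ ($y{\left(O \right)} = 3 \cdot 0 \left(-2 + 6\right) = 0 \cdot 4 = 0$)
$\left(y{\left(1 \right)} + v{\left(12,8 \right)}\right) 296 = \left(0 + \left(12 + 8\right)^{2}\right) 296 = \left(0 + 20^{2}\right) 296 = \left(0 + 400\right) 296 = 400 \cdot 296 = 118400$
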